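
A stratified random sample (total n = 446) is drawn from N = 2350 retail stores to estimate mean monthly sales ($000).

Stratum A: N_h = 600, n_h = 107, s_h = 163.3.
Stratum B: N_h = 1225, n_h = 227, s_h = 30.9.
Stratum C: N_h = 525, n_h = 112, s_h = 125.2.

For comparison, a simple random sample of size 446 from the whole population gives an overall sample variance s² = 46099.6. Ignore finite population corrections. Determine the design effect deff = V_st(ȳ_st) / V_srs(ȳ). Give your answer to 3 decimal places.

V̂(ȳ_st) = Σ W_h² s_h²/n_h, with W_h = N_h/N and N = 2350:
  stratum A: (600/2350)²·163.3²/107 = 16.2463
  stratum B: (1225/2350)²·30.9²/227 = 1.14295
  stratum C: (525/2350)²·125.2²/112 = 6.98511
V_st = 24.3744
V_srs = s²/n = 46099.6/446 = 103.362
deff = V_st / V_srs = 24.3744/103.362 = 0.2358

deff ≈ 0.236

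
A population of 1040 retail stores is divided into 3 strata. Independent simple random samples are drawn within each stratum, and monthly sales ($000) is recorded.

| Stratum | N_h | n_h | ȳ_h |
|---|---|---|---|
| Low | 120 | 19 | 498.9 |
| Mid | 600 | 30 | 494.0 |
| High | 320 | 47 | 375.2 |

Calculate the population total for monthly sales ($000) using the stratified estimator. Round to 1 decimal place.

τ̂_st = Σ N_h ȳ_h = 120·498.9 + 600·494.0 + 320·375.2 = 476332.0

τ̂_st ≈ 476332.0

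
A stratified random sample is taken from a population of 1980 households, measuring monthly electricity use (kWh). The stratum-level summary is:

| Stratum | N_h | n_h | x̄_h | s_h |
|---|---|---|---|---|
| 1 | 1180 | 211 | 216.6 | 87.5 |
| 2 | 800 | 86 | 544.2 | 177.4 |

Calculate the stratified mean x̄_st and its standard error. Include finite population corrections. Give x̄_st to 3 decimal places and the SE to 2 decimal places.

x̄_st ≈ 348.964, SE ≈ 7.99

x̄_st = Σ W_h x̄_h = (1180·216.6 + 800·544.2)/1980 = 348.96364
V̂(x̄_st) = Σ W_h² (1 − n_h/N_h) s_h²/n_h, with W_h = N_h/N and N = 1980:
  stratum 1: (1180/1980)²·(1 − 211/1180)·87.5²/211 = 10.583
  stratum 2: (800/1980)²·(1 − 86/800)·177.4²/86 = 53.3171
V̂(x̄_st) = 63.9001
SE(x̄_st) = √63.9001 = 7.99375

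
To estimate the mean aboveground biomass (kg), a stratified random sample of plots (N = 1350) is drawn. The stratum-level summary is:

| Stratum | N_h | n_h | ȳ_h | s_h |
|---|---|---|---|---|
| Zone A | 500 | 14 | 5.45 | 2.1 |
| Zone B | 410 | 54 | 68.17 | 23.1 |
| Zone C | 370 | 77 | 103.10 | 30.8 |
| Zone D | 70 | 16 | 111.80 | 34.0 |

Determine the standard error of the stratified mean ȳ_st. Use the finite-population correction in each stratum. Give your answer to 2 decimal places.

SE(ȳ_st) ≈ 1.31

V̂(ȳ_st) = Σ W_h² (1 − n_h/N_h) s_h²/n_h, with W_h = N_h/N and N = 1350:
  stratum Zone A: (500/1350)²·(1 − 14/500)·2.1²/14 = 0.042
  stratum Zone B: (410/1350)²·(1 − 54/410)·23.1²/54 = 0.791401
  stratum Zone C: (370/1350)²·(1 − 77/370)·30.8²/77 = 0.732846
  stratum Zone D: (70/1350)²·(1 − 16/70)·34.0²/16 = 0.149852
V̂(ȳ_st) = 1.7161
SE(ȳ_st) = √1.7161 = 1.31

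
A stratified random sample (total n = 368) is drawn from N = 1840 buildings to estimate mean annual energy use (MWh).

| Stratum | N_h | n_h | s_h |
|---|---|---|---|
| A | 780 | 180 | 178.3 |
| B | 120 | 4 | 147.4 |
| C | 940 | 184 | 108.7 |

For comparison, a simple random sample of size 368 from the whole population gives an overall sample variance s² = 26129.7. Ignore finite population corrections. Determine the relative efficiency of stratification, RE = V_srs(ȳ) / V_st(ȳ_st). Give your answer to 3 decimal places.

RE ≈ 0.992

V̂(ȳ_st) = Σ W_h² s_h²/n_h, with W_h = N_h/N and N = 1840:
  stratum A: (780/1840)²·178.3²/180 = 31.7383
  stratum B: (120/1840)²·147.4²/4 = 23.1027
  stratum C: (940/1840)²·108.7²/184 = 16.7595
V_st = 71.6005
V_srs = s²/n = 26129.7/368 = 71.0046
Relative efficiency = V_srs / V_st = 71.0046/71.6005 = 0.9917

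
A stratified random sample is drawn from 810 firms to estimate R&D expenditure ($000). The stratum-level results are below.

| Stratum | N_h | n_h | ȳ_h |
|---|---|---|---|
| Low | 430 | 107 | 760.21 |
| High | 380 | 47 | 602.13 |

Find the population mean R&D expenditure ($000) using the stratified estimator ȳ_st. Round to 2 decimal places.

N = Σ N_h = 810. Stratum weights W_h = N_h/N.
ȳ_st = (430·760.21 + 380·602.13) / 810 = 686.0490

ȳ_st ≈ 686.05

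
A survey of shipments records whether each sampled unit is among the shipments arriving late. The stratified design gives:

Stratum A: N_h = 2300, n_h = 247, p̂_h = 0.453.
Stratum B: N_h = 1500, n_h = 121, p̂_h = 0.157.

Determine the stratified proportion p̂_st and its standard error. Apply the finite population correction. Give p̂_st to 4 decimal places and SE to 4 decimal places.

N = 3800; stratum weights W_h = N_h/N.
p̂_st = Σ W_h p̂_h = (2300·0.453 + 1500·0.157)/3800 = 0.33616
V̂(p̂_st) = Σ W_h² (1 − n_h/N_h) p̂_h(1−p̂_h)/(n_h−1):
  stratum A: (2300/3800)²·(1 − 247/2300)·0.453·0.547/246 = 0.000329382
  stratum B: (1500/3800)²·(1 − 121/1500)·0.157·0.843/120 = 0.000157992
V̂(p̂_st) = 0.000487374; SE = √V̂ = 0.0220765

p̂_st ≈ 0.3362, SE ≈ 0.0221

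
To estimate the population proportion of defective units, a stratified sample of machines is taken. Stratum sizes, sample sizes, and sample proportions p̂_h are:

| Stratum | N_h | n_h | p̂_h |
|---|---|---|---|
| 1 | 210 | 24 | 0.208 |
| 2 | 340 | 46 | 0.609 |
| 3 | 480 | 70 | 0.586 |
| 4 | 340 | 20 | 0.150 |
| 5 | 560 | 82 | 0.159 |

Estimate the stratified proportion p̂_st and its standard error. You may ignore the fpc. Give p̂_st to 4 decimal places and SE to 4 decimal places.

N = 1930; stratum weights W_h = N_h/N.
p̂_st = Σ W_h p̂_h = (210·0.208 + 340·0.609 + 480·0.586 + 340·0.150 + 560·0.159)/1930 = 0.34822
V̂(p̂_st) = Σ W_h² p̂_h(1−p̂_h)/(n_h−1):
  stratum 1: (210/1930)²·0.208·0.792/23 = 8.47978e-05
  stratum 2: (340/1930)²·0.609·0.391/45 = 0.00016422
  stratum 3: (480/1930)²·0.586·0.414/69 = 0.000217479
  stratum 4: (340/1930)²·0.150·0.850/19 = 0.000208257
  stratum 5: (560/1930)²·0.159·0.841/81 = 0.000138986
V̂(p̂_st) = 0.000813739; SE = √V̂ = 0.0285261

p̂_st ≈ 0.3482, SE ≈ 0.0285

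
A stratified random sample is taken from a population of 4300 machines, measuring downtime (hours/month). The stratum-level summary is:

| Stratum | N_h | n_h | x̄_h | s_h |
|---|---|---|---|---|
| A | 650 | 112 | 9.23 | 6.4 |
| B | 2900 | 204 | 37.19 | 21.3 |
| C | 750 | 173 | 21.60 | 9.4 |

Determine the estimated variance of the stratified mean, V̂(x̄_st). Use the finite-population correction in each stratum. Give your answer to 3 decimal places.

V̂(x̄_st) = Σ W_h² (1 − n_h/N_h) s_h²/n_h, with W_h = N_h/N and N = 4300:
  stratum A: (650/4300)²·(1 − 112/650)·6.4²/112 = 0.00691673
  stratum B: (2900/4300)²·(1 − 204/2900)·21.3²/204 = 0.940394
  stratum C: (750/4300)²·(1 − 173/750)·9.4²/173 = 0.0119539
V̂(x̄_st) = 0.959265

V̂(x̄_st) ≈ 0.959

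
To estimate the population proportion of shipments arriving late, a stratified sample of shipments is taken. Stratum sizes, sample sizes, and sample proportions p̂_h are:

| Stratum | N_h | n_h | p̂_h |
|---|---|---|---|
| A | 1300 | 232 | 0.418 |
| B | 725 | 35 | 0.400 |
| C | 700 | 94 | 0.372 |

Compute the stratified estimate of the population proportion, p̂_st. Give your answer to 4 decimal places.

p̂_st ≈ 0.4014

N = 2725; stratum weights W_h = N_h/N.
p̂_st = Σ W_h p̂_h = (1300·0.418 + 725·0.400 + 700·0.372)/2725 = 0.40139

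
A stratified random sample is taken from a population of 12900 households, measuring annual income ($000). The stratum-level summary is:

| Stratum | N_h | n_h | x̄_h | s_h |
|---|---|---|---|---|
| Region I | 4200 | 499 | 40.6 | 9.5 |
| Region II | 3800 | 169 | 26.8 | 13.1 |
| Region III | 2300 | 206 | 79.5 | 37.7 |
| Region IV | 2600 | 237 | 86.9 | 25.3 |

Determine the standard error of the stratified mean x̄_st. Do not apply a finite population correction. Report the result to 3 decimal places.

V̂(x̄_st) = Σ W_h² s_h²/n_h, with W_h = N_h/N and N = 12900:
  stratum Region I: (4200/12900)²·9.5²/499 = 0.0191719
  stratum Region II: (3800/12900)²·13.1²/169 = 0.0881137
  stratum Region III: (2300/12900)²·37.7²/206 = 0.219327
  stratum Region IV: (2600/12900)²·25.3²/237 = 0.109713
V̂(x̄_st) = 0.436326
SE(x̄_st) = √0.436326 = 0.66055

SE(x̄_st) ≈ 0.661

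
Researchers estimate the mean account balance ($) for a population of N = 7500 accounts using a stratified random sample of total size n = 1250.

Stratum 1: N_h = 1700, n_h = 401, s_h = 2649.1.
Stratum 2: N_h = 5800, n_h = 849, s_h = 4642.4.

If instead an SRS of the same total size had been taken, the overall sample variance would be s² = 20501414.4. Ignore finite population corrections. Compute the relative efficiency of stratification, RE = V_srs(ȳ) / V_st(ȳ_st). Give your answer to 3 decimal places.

V̂(ȳ_st) = Σ W_h² s_h²/n_h, with W_h = N_h/N and N = 7500:
  stratum 1: (1700/7500)²·2649.1²/401 = 899.141
  stratum 2: (5800/7500)²·4642.4²/849 = 15181.4
V_st = 16080.5
V_srs = s²/n = 20501414.4/1250 = 16401.1
Relative efficiency = V_srs / V_st = 16401.1/16080.5 = 1.0199

RE ≈ 1.020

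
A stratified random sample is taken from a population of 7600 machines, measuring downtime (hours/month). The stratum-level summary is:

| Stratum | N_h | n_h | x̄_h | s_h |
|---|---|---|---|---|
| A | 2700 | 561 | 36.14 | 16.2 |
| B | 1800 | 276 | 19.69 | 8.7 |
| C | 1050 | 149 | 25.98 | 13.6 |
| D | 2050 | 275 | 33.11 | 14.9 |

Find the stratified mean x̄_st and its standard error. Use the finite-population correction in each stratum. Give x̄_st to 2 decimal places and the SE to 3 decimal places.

x̄_st ≈ 30.02, SE ≈ 0.362

x̄_st = Σ W_h x̄_h = (2700·36.14 + 1800·19.69 + 1050·25.98 + 2050·33.11)/7600 = 30.02296
V̂(x̄_st) = Σ W_h² (1 − n_h/N_h) s_h²/n_h, with W_h = N_h/N and N = 7600:
  stratum A: (2700/7600)²·(1 − 561/2700)·16.2²/561 = 0.0467751
  stratum B: (1800/7600)²·(1 − 276/1800)·8.7²/276 = 0.0130245
  stratum C: (1050/7600)²·(1 − 149/1050)·13.6²/149 = 0.0203319
  stratum D: (2050/7600)²·(1 − 275/2050)·14.9²/275 = 0.0508587
V̂(x̄_st) = 0.13099
SE(x̄_st) = √0.13099 = 0.361926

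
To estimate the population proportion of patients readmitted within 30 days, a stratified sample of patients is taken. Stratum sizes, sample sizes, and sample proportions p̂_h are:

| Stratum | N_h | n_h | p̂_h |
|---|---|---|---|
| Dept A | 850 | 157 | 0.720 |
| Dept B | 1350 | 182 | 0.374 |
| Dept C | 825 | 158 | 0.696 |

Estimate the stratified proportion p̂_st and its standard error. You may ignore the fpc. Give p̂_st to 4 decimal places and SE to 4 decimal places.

p̂_st ≈ 0.5590, SE ≈ 0.0214

N = 3025; stratum weights W_h = N_h/N.
p̂_st = Σ W_h p̂_h = (850·0.720 + 1350·0.374 + 825·0.696)/3025 = 0.55904
V̂(p̂_st) = Σ W_h² p̂_h(1−p̂_h)/(n_h−1):
  stratum Dept A: (850/3025)²·0.720·0.280/156 = 0.000102036
  stratum Dept B: (1350/3025)²·0.374·0.626/181 = 0.000257623
  stratum Dept C: (825/3025)²·0.696·0.304/157 = 0.00010024
V̂(p̂_st) = 0.000459898; SE = √V̂ = 0.0214452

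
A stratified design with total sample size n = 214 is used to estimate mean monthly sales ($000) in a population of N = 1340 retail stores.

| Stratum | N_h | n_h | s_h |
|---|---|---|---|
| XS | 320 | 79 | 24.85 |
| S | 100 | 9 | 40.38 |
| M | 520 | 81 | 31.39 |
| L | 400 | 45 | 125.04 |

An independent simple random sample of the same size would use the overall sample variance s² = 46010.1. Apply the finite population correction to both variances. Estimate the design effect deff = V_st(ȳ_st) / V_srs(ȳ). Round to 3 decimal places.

deff ≈ 0.168

V̂(ȳ_st) = Σ W_h² (1 − n_h/N_h) s_h²/n_h, with W_h = N_h/N and N = 1340:
  stratum XS: (320/1340)²·(1 − 79/320)·24.85²/79 = 0.335725
  stratum S: (100/1340)²·(1 − 9/100)·40.38²/9 = 0.918167
  stratum M: (520/1340)²·(1 − 81/520)·31.39²/81 = 1.54652
  stratum L: (400/1340)²·(1 − 45/400)·125.04²/45 = 27.4767
V_st = 30.2771
V_srs = (1 − 214/1340)·46010.1/214 = 180.665
deff = V_st / V_srs = 30.2771/180.665 = 0.1676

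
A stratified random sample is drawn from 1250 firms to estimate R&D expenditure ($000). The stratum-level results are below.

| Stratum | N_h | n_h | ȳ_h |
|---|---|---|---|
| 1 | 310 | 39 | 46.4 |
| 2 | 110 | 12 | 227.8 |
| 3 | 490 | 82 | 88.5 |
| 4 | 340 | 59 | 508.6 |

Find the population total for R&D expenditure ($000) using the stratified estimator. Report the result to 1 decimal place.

τ̂_st = Σ N_h ȳ_h = 310·46.4 + 110·227.8 + 490·88.5 + 340·508.6 = 255731.0

τ̂_st ≈ 255731.0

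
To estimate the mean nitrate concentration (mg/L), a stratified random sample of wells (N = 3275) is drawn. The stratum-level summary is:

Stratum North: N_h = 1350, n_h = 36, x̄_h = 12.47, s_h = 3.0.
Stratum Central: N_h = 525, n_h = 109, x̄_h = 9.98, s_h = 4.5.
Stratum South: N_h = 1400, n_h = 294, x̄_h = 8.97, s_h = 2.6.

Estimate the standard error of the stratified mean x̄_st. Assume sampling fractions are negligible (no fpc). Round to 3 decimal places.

V̂(x̄_st) = Σ W_h² s_h²/n_h, with W_h = N_h/N and N = 3275:
  stratum North: (1350/3275)²·3.0²/36 = 0.04248
  stratum Central: (525/3275)²·4.5²/109 = 0.00477413
  stratum South: (1400/3275)²·2.6²/294 = 0.00420178
V̂(x̄_st) = 0.051456
SE(x̄_st) = √0.051456 = 0.226839

SE(x̄_st) ≈ 0.227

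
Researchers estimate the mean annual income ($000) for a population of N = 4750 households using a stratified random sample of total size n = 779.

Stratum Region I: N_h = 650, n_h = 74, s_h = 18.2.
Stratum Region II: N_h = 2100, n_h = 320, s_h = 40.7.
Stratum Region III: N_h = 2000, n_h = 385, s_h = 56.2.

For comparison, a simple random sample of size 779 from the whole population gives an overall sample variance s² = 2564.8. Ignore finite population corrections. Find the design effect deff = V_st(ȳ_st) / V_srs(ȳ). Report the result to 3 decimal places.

V̂(ȳ_st) = Σ W_h² s_h²/n_h, with W_h = N_h/N and N = 4750:
  stratum Region I: (650/4750)²·18.2²/74 = 0.0838206
  stratum Region II: (2100/4750)²·40.7²/320 = 1.01179
  stratum Region III: (2000/4750)²·56.2²/385 = 1.4544
V_st = 2.55001
V_srs = s²/n = 2564.8/779 = 3.29243
deff = V_st / V_srs = 2.55001/3.29243 = 0.7745

deff ≈ 0.775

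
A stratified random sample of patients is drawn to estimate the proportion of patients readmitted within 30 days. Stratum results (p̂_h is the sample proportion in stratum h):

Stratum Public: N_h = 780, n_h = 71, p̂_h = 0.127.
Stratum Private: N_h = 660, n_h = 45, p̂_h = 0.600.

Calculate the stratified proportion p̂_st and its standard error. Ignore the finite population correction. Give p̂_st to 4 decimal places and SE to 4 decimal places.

N = 1440; stratum weights W_h = N_h/N.
p̂_st = Σ W_h p̂_h = (780·0.127 + 660·0.600)/1440 = 0.34379
V̂(p̂_st) = Σ W_h² p̂_h(1−p̂_h)/(n_h−1):
  stratum Public: (780/1440)²·0.127·0.873/70 = 0.000464712
  stratum Private: (660/1440)²·0.600·0.400/44 = 0.00114583
V̂(p̂_st) = 0.00161055; SE = √V̂ = 0.0401316

p̂_st ≈ 0.3438, SE ≈ 0.0401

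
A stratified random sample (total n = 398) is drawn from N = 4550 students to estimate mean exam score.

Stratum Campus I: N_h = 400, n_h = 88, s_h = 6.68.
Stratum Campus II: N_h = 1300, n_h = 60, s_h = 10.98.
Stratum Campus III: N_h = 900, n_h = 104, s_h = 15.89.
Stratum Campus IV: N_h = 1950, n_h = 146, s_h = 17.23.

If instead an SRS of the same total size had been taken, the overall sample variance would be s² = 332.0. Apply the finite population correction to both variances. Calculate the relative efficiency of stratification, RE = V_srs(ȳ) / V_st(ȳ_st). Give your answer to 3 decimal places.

RE ≈ 1.292

V̂(ȳ_st) = Σ W_h² (1 − n_h/N_h) s_h²/n_h, with W_h = N_h/N and N = 4550:
  stratum Campus I: (400/4550)²·(1 − 88/400)·6.68²/88 = 0.00305676
  stratum Campus II: (1300/4550)²·(1 − 60/1300)·10.98²/60 = 0.156457
  stratum Campus III: (900/4550)²·(1 − 104/900)·15.89²/104 = 0.0840131
  stratum Campus IV: (1950/4550)²·(1 − 146/1950)·17.23²/146 = 0.345514
V_st = 0.589041
V_srs = (1 − 398/4550)·332.0/398 = 0.761204
Relative efficiency = V_srs / V_st = 0.761204/0.589041 = 1.2923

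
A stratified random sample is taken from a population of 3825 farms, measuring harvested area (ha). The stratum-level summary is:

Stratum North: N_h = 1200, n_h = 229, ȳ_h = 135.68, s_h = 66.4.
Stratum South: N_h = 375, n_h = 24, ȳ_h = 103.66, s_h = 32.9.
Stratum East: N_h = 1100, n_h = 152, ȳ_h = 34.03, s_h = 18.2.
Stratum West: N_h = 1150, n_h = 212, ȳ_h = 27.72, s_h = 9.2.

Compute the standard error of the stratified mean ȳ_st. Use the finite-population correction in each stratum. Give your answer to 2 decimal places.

SE(ȳ_st) ≈ 1.46

V̂(ȳ_st) = Σ W_h² (1 − n_h/N_h) s_h²/n_h, with W_h = N_h/N and N = 3825:
  stratum North: (1200/3825)²·(1 − 229/1200)·66.4²/229 = 1.53334
  stratum South: (375/3825)²·(1 − 24/375)·32.9²/24 = 0.405748
  stratum East: (1100/3825)²·(1 − 152/1100)·18.2²/152 = 0.155324
  stratum West: (1150/3825)²·(1 − 212/1150)·9.2²/212 = 0.0294359
V̂(ȳ_st) = 2.12385
SE(ȳ_st) = √2.12385 = 1.45734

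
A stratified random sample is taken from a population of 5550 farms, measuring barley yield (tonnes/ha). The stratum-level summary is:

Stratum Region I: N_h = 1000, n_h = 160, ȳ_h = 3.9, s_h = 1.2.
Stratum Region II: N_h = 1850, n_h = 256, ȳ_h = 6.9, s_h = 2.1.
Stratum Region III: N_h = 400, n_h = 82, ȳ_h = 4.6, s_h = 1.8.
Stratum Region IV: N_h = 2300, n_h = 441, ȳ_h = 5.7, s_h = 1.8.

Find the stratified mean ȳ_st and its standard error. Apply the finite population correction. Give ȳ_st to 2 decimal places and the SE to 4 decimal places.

ȳ_st ≈ 5.70, SE ≈ 0.0555

ȳ_st = Σ W_h ȳ_h = (1000·3.9 + 1850·6.9 + 400·4.6 + 2300·5.7)/5550 = 5.69640
V̂(ȳ_st) = Σ W_h² (1 − n_h/N_h) s_h²/n_h, with W_h = N_h/N and N = 5550:
  stratum Region I: (1000/5550)²·(1 − 160/1000)·1.2²/160 = 0.000245435
  stratum Region II: (1850/5550)²·(1 − 256/1850)·2.1²/256 = 0.0016492
  stratum Region III: (400/5550)²·(1 − 82/400)·1.8²/82 = 0.000163167
  stratum Region IV: (2300/5550)²·(1 − 441/2300)·1.8²/441 = 0.00101983
V̂(ȳ_st) = 0.00307763
SE(ȳ_st) = √0.00307763 = 0.0554764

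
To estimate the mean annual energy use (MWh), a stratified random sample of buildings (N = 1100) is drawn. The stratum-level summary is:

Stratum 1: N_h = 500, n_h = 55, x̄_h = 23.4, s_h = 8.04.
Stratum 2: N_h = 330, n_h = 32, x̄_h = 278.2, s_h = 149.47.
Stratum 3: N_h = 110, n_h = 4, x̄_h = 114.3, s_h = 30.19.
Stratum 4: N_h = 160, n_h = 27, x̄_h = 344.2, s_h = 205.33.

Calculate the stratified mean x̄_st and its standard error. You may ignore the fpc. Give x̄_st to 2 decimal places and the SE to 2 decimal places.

x̄_st ≈ 155.59, SE ≈ 9.92

x̄_st = Σ W_h x̄_h = (500·23.4 + 330·278.2 + 110·114.3 + 160·344.2)/1100 = 155.59182
V̂(x̄_st) = Σ W_h² s_h²/n_h, with W_h = N_h/N and N = 1100:
  stratum 1: (500/1100)²·8.04²/55 = 0.242831
  stratum 2: (330/1100)²·149.47²/32 = 62.8349
  stratum 3: (110/1100)²·30.19²/4 = 2.27859
  stratum 4: (160/1100)²·205.33²/27 = 33.0366
V̂(x̄_st) = 98.3929
SE(x̄_st) = √98.3929 = 9.91932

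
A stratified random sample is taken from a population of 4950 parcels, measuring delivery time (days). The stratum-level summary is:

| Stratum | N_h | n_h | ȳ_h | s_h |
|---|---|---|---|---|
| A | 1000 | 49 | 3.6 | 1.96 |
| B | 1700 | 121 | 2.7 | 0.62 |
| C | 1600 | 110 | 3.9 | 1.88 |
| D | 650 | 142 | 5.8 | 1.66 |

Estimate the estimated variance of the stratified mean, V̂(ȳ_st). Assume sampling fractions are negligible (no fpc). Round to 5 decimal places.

V̂(ȳ_st) = Σ W_h² s_h²/n_h, with W_h = N_h/N and N = 4950:
  stratum A: (1000/4950)²·1.96²/49 = 0.00319967
  stratum B: (1700/4950)²·0.62²/121 = 0.000374702
  stratum C: (1600/4950)²·1.88²/110 = 0.00335701
  stratum D: (650/4950)²·1.66²/142 = 0.000334614
V̂(ȳ_st) = 0.007266

V̂(ȳ_st) ≈ 0.00727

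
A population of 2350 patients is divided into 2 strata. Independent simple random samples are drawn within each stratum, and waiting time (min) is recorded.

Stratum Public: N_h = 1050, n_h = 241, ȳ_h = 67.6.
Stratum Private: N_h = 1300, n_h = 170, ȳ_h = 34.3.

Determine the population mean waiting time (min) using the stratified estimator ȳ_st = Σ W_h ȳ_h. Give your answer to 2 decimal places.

N = Σ N_h = 2350. Stratum weights W_h = N_h/N.
ȳ_st = (1050·67.6 + 1300·34.3) / 2350 = 49.1787

ȳ_st ≈ 49.18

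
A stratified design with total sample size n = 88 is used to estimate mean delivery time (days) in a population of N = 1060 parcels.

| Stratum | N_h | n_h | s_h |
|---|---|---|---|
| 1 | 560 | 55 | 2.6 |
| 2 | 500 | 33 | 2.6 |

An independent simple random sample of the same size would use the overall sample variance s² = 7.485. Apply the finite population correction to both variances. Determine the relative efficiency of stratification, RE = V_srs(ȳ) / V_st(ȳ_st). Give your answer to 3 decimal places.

RE ≈ 1.061

V̂(ȳ_st) = Σ W_h² (1 − n_h/N_h) s_h²/n_h, with W_h = N_h/N and N = 1060:
  stratum 1: (560/1060)²·(1 − 55/560)·2.6²/55 = 0.0309351
  stratum 2: (500/1060)²·(1 − 33/500)·2.6²/33 = 0.0425704
V_st = 0.0735055
V_srs = (1 − 88/1060)·7.485/88 = 0.0779955
Relative efficiency = V_srs / V_st = 0.0779955/0.0735055 = 1.0611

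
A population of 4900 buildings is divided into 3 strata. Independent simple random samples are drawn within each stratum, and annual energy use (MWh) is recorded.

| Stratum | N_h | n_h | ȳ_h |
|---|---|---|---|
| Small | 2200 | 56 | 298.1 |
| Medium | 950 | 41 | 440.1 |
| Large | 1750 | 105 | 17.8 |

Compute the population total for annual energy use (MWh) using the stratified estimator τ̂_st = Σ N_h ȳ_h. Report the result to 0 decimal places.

τ̂_st = Σ N_h ȳ_h = 2200·298.1 + 950·440.1 + 1750·17.8 = 1105065

τ̂_st ≈ 1105065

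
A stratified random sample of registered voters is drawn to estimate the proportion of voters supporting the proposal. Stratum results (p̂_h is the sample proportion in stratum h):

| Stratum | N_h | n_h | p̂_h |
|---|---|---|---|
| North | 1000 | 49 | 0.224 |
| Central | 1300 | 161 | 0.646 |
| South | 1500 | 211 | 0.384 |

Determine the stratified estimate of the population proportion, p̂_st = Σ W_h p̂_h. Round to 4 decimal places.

N = 3800; stratum weights W_h = N_h/N.
p̂_st = Σ W_h p̂_h = (1000·0.224 + 1300·0.646 + 1500·0.384)/3800 = 0.43153

p̂_st ≈ 0.4315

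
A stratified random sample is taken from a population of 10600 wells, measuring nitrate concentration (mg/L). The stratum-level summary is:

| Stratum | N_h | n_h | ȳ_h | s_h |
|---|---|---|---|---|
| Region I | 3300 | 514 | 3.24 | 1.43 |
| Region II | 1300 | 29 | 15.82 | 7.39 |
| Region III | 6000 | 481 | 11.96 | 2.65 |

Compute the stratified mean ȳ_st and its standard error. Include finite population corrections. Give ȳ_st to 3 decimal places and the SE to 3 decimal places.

ȳ_st ≈ 9.719, SE ≈ 0.180

ȳ_st = Σ W_h ȳ_h = (3300·3.24 + 1300·15.82 + 6000·11.96)/10600 = 9.71868
V̂(ȳ_st) = Σ W_h² (1 − n_h/N_h) s_h²/n_h, with W_h = N_h/N and N = 10600:
  stratum Region I: (3300/10600)²·(1 − 514/3300)·1.43²/514 = 0.000325531
  stratum Region II: (1300/10600)²·(1 − 29/1300)·7.39²/29 = 0.0276929
  stratum Region III: (6000/10600)²·(1 − 481/6000)·2.65²/481 = 0.00430275
V̂(ȳ_st) = 0.0323212
SE(ȳ_st) = √0.0323212 = 0.179781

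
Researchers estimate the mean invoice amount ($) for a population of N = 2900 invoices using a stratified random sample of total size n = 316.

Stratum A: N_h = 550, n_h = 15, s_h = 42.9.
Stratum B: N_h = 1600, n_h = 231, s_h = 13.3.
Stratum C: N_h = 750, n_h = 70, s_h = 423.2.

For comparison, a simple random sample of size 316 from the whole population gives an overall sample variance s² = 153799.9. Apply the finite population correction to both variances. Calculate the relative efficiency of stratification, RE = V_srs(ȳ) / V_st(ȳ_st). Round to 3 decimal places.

V̂(ȳ_st) = Σ W_h² (1 − n_h/N_h) s_h²/n_h, with W_h = N_h/N and N = 2900:
  stratum A: (550/2900)²·(1 − 15/550)·42.9²/15 = 4.29283
  stratum B: (1600/2900)²·(1 − 231/1600)·13.3²/231 = 0.199443
  stratum C: (750/2900)²·(1 − 70/750)·423.2²/70 = 155.156
V_st = 159.648
V_srs = (1 − 316/2900)·153799.9/316 = 433.674
Relative efficiency = V_srs / V_st = 433.674/159.648 = 2.7164

RE ≈ 2.716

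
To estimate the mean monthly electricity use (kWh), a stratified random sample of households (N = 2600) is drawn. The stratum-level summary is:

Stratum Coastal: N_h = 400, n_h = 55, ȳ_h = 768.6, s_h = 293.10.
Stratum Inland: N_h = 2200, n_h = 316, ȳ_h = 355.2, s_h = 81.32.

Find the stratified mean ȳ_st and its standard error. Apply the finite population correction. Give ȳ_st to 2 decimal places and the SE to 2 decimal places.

ȳ_st = Σ W_h ȳ_h = (400·768.6 + 2200·355.2)/2600 = 418.80000
V̂(ȳ_st) = Σ W_h² (1 − n_h/N_h) s_h²/n_h, with W_h = N_h/N and N = 2600:
  stratum Coastal: (400/2600)²·(1 − 55/400)·293.10²/55 = 31.8861
  stratum Inland: (2200/2600)²·(1 − 316/2200)·81.32²/316 = 12.8311
V̂(ȳ_st) = 44.7172
SE(ȳ_st) = √44.7172 = 6.68709

ȳ_st ≈ 418.80, SE ≈ 6.69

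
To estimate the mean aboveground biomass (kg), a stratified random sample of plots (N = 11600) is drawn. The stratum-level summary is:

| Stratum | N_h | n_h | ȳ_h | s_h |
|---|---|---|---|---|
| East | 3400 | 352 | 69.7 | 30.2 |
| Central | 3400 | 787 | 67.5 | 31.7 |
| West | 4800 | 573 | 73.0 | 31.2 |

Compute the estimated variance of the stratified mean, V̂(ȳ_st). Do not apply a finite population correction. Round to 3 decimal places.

V̂(ȳ_st) ≈ 0.623

V̂(ȳ_st) = Σ W_h² s_h²/n_h, with W_h = N_h/N and N = 11600:
  stratum East: (3400/11600)²·30.2²/352 = 0.222594
  stratum Central: (3400/11600)²·31.7²/787 = 0.109695
  stratum West: (4800/11600)²·31.2²/573 = 0.290885
V̂(ȳ_st) = 0.623173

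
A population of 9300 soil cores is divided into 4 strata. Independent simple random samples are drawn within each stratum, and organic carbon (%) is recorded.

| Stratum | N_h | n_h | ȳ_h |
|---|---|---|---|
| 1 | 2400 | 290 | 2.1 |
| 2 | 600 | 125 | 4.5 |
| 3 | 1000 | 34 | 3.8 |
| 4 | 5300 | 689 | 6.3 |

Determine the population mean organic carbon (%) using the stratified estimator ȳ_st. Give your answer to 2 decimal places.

ȳ_st ≈ 4.83

N = Σ N_h = 9300. Stratum weights W_h = N_h/N.
ȳ_st = (2400·2.1 + 600·4.5 + 1000·3.8 + 5300·6.3) / 9300 = 4.8312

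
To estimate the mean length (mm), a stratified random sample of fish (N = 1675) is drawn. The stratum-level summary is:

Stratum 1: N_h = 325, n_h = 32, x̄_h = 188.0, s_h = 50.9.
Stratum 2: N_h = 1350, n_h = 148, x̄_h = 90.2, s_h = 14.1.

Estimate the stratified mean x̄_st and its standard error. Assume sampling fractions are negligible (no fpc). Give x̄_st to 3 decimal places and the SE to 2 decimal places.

x̄_st ≈ 109.176, SE ≈ 1.98

x̄_st = Σ W_h x̄_h = (325·188.0 + 1350·90.2)/1675 = 109.17612
V̂(x̄_st) = Σ W_h² s_h²/n_h, with W_h = N_h/N and N = 1675:
  stratum 1: (325/1675)²·50.9²/32 = 3.04805
  stratum 2: (1350/1675)²·14.1²/148 = 0.872598
V̂(x̄_st) = 3.92065
SE(x̄_st) = √3.92065 = 1.98006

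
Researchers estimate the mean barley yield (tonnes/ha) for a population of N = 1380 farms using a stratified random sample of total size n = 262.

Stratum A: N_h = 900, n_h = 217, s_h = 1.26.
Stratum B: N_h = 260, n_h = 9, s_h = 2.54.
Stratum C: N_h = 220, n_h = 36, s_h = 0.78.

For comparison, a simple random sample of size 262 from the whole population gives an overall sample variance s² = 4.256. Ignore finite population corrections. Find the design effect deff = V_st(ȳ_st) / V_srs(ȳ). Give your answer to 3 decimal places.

deff ≈ 1.784

V̂(ȳ_st) = Σ W_h² s_h²/n_h, with W_h = N_h/N and N = 1380:
  stratum A: (900/1380)²·1.26²/217 = 0.00311178
  stratum B: (260/1380)²·2.54²/9 = 0.0254456
  stratum C: (220/1380)²·0.78²/36 = 0.000429511
V_st = 0.0289869
V_srs = s²/n = 4.256/262 = 0.0162443
deff = V_st / V_srs = 0.0289869/0.0162443 = 1.7844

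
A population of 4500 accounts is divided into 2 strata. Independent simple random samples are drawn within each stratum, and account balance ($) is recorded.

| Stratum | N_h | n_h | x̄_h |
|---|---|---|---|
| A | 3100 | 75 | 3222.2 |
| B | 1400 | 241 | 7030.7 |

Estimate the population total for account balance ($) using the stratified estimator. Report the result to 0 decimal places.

τ̂_st ≈ 19831800

τ̂_st = Σ N_h x̄_h = 3100·3222.2 + 1400·7030.7 = 19831800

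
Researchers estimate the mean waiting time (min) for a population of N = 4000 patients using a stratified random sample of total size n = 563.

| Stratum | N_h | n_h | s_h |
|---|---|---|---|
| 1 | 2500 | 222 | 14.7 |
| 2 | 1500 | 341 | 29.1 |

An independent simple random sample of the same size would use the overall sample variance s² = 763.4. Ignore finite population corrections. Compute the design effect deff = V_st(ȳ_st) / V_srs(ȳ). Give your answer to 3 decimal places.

deff ≈ 0.538

V̂(ȳ_st) = Σ W_h² s_h²/n_h, with W_h = N_h/N and N = 4000:
  stratum 1: (2500/4000)²·14.7²/222 = 0.380226
  stratum 2: (1500/4000)²·29.1²/341 = 0.349216
V_st = 0.729442
V_srs = s²/n = 763.4/563 = 1.35595
deff = V_st / V_srs = 0.729442/1.35595 = 0.5380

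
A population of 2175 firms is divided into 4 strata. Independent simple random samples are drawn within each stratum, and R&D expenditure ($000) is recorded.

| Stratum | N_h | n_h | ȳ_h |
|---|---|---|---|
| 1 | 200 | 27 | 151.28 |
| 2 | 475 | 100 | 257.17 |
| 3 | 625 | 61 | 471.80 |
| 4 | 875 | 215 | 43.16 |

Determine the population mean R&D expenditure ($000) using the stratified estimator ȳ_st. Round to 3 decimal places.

N = Σ N_h = 2175. Stratum weights W_h = N_h/N.
ȳ_st = (200·151.28 + 475·257.17 + 625·471.80 + 875·43.16) / 2175 = 223.01230

ȳ_st ≈ 223.012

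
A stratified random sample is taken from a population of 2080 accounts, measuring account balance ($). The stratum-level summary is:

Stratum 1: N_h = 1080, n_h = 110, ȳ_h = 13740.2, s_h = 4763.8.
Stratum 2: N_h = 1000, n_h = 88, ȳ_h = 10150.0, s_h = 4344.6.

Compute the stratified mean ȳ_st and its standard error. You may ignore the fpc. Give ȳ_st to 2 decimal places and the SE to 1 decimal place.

ȳ_st ≈ 12014.14, SE ≈ 324.3

ȳ_st = Σ W_h ȳ_h = (1080·13740.2 + 1000·10150.0)/2080 = 12014.14231
V̂(ȳ_st) = Σ W_h² s_h²/n_h, with W_h = N_h/N and N = 2080:
  stratum 1: (1080/2080)²·4763.8²/110 = 55620.5
  stratum 2: (1000/2080)²·4344.6²/88 = 49578.1
V̂(ȳ_st) = 105199
SE(ȳ_st) = √105199 = 324.343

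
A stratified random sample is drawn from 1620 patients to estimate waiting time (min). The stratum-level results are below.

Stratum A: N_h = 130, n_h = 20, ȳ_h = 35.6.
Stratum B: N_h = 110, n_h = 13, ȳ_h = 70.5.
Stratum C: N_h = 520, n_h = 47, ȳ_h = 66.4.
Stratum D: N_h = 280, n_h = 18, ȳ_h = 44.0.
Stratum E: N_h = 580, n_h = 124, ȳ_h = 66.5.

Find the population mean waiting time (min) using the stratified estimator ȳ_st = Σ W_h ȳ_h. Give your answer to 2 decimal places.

ȳ_st ≈ 60.37

N = Σ N_h = 1620. Stratum weights W_h = N_h/N.
ȳ_st = (130·35.6 + 110·70.5 + 520·66.4 + 280·44.0 + 580·66.5) / 1620 = 60.3710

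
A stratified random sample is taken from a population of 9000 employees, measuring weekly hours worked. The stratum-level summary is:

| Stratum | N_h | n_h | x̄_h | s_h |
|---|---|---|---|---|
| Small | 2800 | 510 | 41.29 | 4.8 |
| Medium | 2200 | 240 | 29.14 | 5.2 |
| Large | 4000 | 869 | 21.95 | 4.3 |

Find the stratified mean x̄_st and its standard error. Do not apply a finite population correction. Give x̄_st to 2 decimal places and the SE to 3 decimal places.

x̄_st = Σ W_h x̄_h = (2800·41.29 + 2200·29.14 + 4000·21.95)/9000 = 29.72444
V̂(x̄_st) = Σ W_h² s_h²/n_h, with W_h = N_h/N and N = 9000:
  stratum Small: (2800/9000)²·4.8²/510 = 0.00437264
  stratum Medium: (2200/9000)²·5.2²/240 = 0.00673218
  stratum Large: (4000/9000)²·4.3²/869 = 0.00420293
V̂(x̄_st) = 0.0153077
SE(x̄_st) = √0.0153077 = 0.123724

x̄_st ≈ 29.72, SE ≈ 0.124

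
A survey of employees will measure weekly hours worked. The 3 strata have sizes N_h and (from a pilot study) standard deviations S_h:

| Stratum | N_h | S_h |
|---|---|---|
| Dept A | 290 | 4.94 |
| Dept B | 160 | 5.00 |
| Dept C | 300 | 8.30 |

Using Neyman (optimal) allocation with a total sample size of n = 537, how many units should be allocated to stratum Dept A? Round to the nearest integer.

163

Neyman allocation: n_h = n · N_h S_h / Σ N_i S_i, with n = 537.
  stratum Dept A: N_h·S_h = 290·4.94 = 1432.60
  stratum Dept B: N_h·S_h = 160·5.00 = 800.00
  stratum Dept C: N_h·S_h = 300·8.30 = 2490.00
Σ N_h S_h = 4722.60
n for stratum Dept A = 537·1432.60/4722.60 = 162.899 → 163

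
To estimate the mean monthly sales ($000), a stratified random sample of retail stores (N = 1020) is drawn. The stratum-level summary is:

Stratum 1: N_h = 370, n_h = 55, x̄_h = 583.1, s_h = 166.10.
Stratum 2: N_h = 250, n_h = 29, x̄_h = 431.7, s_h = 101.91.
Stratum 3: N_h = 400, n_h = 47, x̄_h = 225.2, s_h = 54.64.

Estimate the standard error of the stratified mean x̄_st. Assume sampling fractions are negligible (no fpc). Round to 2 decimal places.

V̂(x̄_st) = Σ W_h² s_h²/n_h, with W_h = N_h/N and N = 1020:
  stratum 1: (370/1020)²·166.10²/55 = 66.0054
  stratum 2: (250/1020)²·101.91²/29 = 21.5137
  stratum 3: (400/1020)²·54.64²/47 = 9.76884
V̂(x̄_st) = 97.288
SE(x̄_st) = √97.288 = 9.86347

SE(x̄_st) ≈ 9.86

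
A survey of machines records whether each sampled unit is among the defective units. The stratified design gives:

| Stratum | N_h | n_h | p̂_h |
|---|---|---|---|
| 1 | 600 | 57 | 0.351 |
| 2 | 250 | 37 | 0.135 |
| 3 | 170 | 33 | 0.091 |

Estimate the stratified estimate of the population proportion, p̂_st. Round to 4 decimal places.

p̂_st ≈ 0.2547

N = 1020; stratum weights W_h = N_h/N.
p̂_st = Σ W_h p̂_h = (600·0.351 + 250·0.135 + 170·0.091)/1020 = 0.25473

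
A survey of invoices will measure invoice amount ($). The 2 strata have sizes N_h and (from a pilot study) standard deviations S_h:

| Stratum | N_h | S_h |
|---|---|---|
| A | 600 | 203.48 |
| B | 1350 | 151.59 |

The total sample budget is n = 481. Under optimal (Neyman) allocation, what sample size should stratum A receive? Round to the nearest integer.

Neyman allocation: n_h = n · N_h S_h / Σ N_i S_i, with n = 481.
  stratum A: N_h·S_h = 600·203.48 = 122088.00
  stratum B: N_h·S_h = 1350·151.59 = 204646.50
Σ N_h S_h = 326734.50
n for stratum A = 481·122088.00/326734.50 = 179.731 → 180

180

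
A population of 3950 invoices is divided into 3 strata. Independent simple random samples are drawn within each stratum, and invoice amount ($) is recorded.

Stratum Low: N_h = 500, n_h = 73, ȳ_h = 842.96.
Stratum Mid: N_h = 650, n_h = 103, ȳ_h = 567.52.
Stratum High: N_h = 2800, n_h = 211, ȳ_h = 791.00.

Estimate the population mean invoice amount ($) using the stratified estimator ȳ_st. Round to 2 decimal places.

N = Σ N_h = 3950. Stratum weights W_h = N_h/N.
ȳ_st = (500·842.96 + 650·567.52 + 2800·791.00) / 3950 = 760.8020

ȳ_st ≈ 760.80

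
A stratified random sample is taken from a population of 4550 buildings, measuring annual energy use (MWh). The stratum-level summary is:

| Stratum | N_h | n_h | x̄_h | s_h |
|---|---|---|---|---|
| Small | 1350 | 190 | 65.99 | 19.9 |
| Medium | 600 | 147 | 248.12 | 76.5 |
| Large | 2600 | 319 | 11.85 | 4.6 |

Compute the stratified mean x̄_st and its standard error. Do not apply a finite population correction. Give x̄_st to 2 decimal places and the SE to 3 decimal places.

x̄_st = Σ W_h x̄_h = (1350·65.99 + 600·248.12 + 2600·11.85)/4550 = 59.07000
V̂(x̄_st) = Σ W_h² s_h²/n_h, with W_h = N_h/N and N = 4550:
  stratum Small: (1350/4550)²·19.9²/190 = 0.183484
  stratum Medium: (600/4550)²·76.5²/147 = 0.692286
  stratum Large: (2600/4550)²·4.6²/319 = 0.0216595
V̂(x̄_st) = 0.897429
SE(x̄_st) = √0.897429 = 0.947327

x̄_st ≈ 59.07, SE ≈ 0.947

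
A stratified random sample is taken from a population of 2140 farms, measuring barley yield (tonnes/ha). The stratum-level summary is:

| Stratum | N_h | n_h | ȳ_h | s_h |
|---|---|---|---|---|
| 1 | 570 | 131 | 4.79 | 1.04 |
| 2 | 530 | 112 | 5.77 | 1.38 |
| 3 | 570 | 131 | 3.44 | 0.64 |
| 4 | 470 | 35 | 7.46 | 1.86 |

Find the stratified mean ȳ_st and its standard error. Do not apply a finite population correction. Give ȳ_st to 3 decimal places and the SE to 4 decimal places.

ȳ_st ≈ 5.260, SE ≈ 0.0814

ȳ_st = Σ W_h ȳ_h = (570·4.79 + 530·5.77 + 570·3.44 + 470·7.46)/2140 = 5.25953
V̂(ȳ_st) = Σ W_h² s_h²/n_h, with W_h = N_h/N and N = 2140:
  stratum 1: (570/2140)²·1.04²/131 = 0.000585757
  stratum 2: (530/2140)²·1.38²/112 = 0.00104295
  stratum 3: (570/2140)²·0.64²/131 = 0.000221825
  stratum 4: (470/2140)²·1.86²/35 = 0.00476789
V̂(ȳ_st) = 0.00661842
SE(ȳ_st) = √0.00661842 = 0.0813537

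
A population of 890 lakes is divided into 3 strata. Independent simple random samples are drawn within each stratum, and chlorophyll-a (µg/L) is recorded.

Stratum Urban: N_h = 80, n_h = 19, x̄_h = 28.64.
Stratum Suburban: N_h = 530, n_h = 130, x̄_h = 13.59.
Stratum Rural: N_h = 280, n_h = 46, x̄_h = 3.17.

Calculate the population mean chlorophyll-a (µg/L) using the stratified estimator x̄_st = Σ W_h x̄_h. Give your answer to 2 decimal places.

N = Σ N_h = 890. Stratum weights W_h = N_h/N.
x̄_st = (80·28.64 + 530·13.59 + 280·3.17) / 890 = 11.6646

x̄_st ≈ 11.66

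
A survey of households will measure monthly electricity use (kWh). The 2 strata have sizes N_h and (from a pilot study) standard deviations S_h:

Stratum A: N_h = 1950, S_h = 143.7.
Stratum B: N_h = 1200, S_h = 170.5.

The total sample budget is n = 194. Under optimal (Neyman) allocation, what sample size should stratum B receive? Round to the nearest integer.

Neyman allocation: n_h = n · N_h S_h / Σ N_i S_i, with n = 194.
  stratum A: N_h·S_h = 1950·143.7 = 280215.00
  stratum B: N_h·S_h = 1200·170.5 = 204600.00
Σ N_h S_h = 484815.00
n for stratum B = 194·204600.00/484815.00 = 81.871 → 82

82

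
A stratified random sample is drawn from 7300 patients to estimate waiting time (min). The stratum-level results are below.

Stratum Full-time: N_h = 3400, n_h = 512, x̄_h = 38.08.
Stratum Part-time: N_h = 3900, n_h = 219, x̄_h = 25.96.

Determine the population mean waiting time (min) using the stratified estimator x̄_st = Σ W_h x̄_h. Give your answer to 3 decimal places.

N = Σ N_h = 7300. Stratum weights W_h = N_h/N.
x̄_st = (3400·38.08 + 3900·25.96) / 7300 = 31.60493

x̄_st ≈ 31.605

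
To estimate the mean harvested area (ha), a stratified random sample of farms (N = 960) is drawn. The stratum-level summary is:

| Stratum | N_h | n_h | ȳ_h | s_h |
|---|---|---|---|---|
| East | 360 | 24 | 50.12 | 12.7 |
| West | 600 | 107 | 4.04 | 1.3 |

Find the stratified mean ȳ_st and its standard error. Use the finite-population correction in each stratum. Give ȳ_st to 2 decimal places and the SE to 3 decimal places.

ȳ_st ≈ 21.32, SE ≈ 0.942

ȳ_st = Σ W_h ȳ_h = (360·50.12 + 600·4.04)/960 = 21.32000
V̂(ȳ_st) = Σ W_h² (1 − n_h/N_h) s_h²/n_h, with W_h = N_h/N and N = 960:
  stratum East: (360/960)²·(1 − 24/360)·12.7²/24 = 0.882055
  stratum West: (600/960)²·(1 − 107/600)·1.3²/107 = 0.00506942
V̂(ȳ_st) = 0.887124
SE(ȳ_st) = √0.887124 = 0.941873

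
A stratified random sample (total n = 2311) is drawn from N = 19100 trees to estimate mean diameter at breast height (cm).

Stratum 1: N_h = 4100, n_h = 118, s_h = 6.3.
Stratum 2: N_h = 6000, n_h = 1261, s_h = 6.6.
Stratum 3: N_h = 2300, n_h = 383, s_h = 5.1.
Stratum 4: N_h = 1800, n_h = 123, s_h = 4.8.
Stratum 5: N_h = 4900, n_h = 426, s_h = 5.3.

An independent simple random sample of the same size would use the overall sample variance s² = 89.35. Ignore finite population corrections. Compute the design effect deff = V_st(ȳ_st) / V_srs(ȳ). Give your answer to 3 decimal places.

deff ≈ 0.670

V̂(ȳ_st) = Σ W_h² s_h²/n_h, with W_h = N_h/N and N = 19100:
  stratum 1: (4100/19100)²·6.3²/118 = 0.0154989
  stratum 2: (6000/19100)²·6.6²/1261 = 0.00340886
  stratum 3: (2300/19100)²·5.1²/383 = 0.00098476
  stratum 4: (1800/19100)²·4.8²/123 = 0.00166363
  stratum 5: (4900/19100)²·5.3²/426 = 0.00433978
V_st = 0.0258959
V_srs = s²/n = 89.35/2311 = 0.0386629
deff = V_st / V_srs = 0.0258959/0.0386629 = 0.6698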